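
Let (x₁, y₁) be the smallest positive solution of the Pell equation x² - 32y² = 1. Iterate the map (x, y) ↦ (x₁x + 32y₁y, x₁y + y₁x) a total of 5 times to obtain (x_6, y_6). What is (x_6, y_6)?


Step 1: Find the fundamental solution (x₁, y₁) of x² - 32y² = 1.
  Expand √32 as a continued fraction. a₀ = ⌊√32⌋ = 5; iterate m_{k+1} = d_k·a_k − m_k, d_{k+1} = (32 − m_{k+1}²)/d_k, a_{k+1} = ⌊(a₀ + m_{k+1})/d_{k+1}⌋ (starting m₀ = 0, d₀ = 1), with convergents p_k = a_k·p_{k-1} + p_{k-2}, q_k = a_k·q_{k-1} + q_{k-2} (p₋₁ = 1, q₋₁ = 0):
  k = 0: a₀ = 5; p₀/q₀ = 5/1; p₀² − 32·q₀² = 25 − 32 = -7.
  k = 1: m = 5, d = 7, a = ⌊(5 + 5)/7⌋ = 1; p/q = (1·5 + 1)/(1·1 + 0) = 6/1; p² − 32·q² = 36 − 32 = 4.
  k = 2: m = 2, d = 4, a = ⌊(5 + 2)/4⌋ = 1; p/q = (1·6 + 5)/(1·1 + 1) = 11/2; p² − 32·q² = 121 − 128 = -7.
  k = 3: m = 2, d = 7, a = ⌊(5 + 2)/7⌋ = 1; p/q = (1·11 + 6)/(1·2 + 1) = 17/3; p² − 32·q² = 289 − 288 = 1.
  The first convergent with p² − 32·q² = 1 gives the fundamental solution (x₁, y₁) = (17, 3).
Step 2: Apply the recurrence (x_{n+1}, y_{n+1}) = (x₁x_n + 32y₁y_n, x₁y_n + y₁x_n) repeatedly.
  From (x_1, y_1) = (17, 3): x_2 = 17·17 + 32·3·3 = 577; y_2 = 17·3 + 3·17 = 102.
  From (x_2, y_2) = (577, 102): x_3 = 17·577 + 32·3·102 = 19601; y_3 = 17·102 + 3·577 = 3465.
  From (x_3, y_3) = (19601, 3465): x_4 = 17·19601 + 32·3·3465 = 665857; y_4 = 17·3465 + 3·19601 = 117708.
  From (x_4, y_4) = (665857, 117708): x_5 = 17·665857 + 32·3·117708 = 22619537; y_5 = 17·117708 + 3·665857 = 3998607.
  From (x_5, y_5) = (22619537, 3998607): x_6 = 17·22619537 + 32·3·3998607 = 768398401; y_6 = 17·3998607 + 3·22619537 = 135834930.
Step 3: Verify x_6² - 32·y_6² = 590436102659356801 - 590436102659356800 = 1 (should be 1). ✓

(x_1, y_1) = (17, 3); (x_6, y_6) = (768398401, 135834930).


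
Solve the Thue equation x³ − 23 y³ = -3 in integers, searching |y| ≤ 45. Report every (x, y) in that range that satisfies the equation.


The equation is x³ - 23y³ = -3. For fixed y, x³ = 23·y³ − 3, so a solution requires the RHS to be a perfect cube.
Strategy: iterate y from -45 to 45, compute RHS = 23·y³ − 3, and check whether it is a (positive or negative) perfect cube.
Check small values of y:
  y = 0: RHS = -3 is not a perfect cube.
  y = 1: RHS = 20 is not a perfect cube.
  y = -1: RHS = -26 is not a perfect cube.
  y = 2: RHS = 181 is not a perfect cube.
  y = -2: RHS = -187 is not a perfect cube.
  y = 3: RHS = 618 is not a perfect cube.
  y = -3: RHS = -624 is not a perfect cube.
Continuing the search up to |y| = 45 finds no solutions either.
No (x, y) in the scanned range satisfies the equation.

No integer solutions with |y| ≤ 45.


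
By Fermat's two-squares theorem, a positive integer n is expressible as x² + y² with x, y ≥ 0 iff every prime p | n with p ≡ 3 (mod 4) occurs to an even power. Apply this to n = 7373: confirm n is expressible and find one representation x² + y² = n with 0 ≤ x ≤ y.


Step 1: Factor n = 7373 = 73 · 101.
Step 2: Check the mod-4 condition on each prime factor: 73 ≡ 1 (mod 4), exponent 1; 101 ≡ 1 (mod 4), exponent 1.
All primes ≡ 3 (mod 4) appear to even exponent (or don't appear), so by the two-squares theorem n IS expressible as a sum of two squares.
Step 3: Build a representation. Here n = 73 · 101 is a product of primes ≡ 1 (mod 4). Each prime p ≡ 1 (mod 4) is itself a sum of two squares; find a² by testing p − a² for a perfect square:
  73: 73 − 1² = 72, 73 − 2² = 69, 73 − 3² = 64 = 8² ⇒ 73 = 3² + 8².
  101: 101 − 1² = 100 = 10² ⇒ 101 = 1² + 10².
  Combine using the Brahmagupta–Fibonacci identity (a² + b²)(c² + d²) = (ac − bd)² + (ad + bc)² = (ac + bd)² + (ad − bc)²:
  73 · 101 = 7373: from (3² + 8²)(1² + 10²), take (3·1 − 8·10, 3·10 + 8·1) = (3 − 80, 30 + 8) = (-77, 38); dropping signs (only squares matter) gives (77, 38); check 77² + 38² = 5929 + 1444 = 7373 ✓.
Step 4: Order so x ≤ y and verify: 38² + 77² = 1444 + 5929 = 7373 = n. ✓

n = 7373 = 38² + 77² (one valid representation with x ≤ y).


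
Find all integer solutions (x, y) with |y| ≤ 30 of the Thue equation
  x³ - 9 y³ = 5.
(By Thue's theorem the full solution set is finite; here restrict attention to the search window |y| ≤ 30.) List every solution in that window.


The equation is x³ - 9y³ = 5. For fixed y, x³ = 9·y³ + 5, so a solution requires the RHS to be a perfect cube.
Strategy: iterate y from -30 to 30, compute RHS = 9·y³ + 5, and check whether it is a (positive or negative) perfect cube.
Check small values of y:
  y = 0: RHS = 5 is not a perfect cube.
  y = 1: RHS = 14 is not a perfect cube.
  y = -1: RHS = -4 is not a perfect cube.
  y = 2: RHS = 77 is not a perfect cube.
  y = -2: RHS = -67 is not a perfect cube.
  y = 3: RHS = 248 is not a perfect cube.
  y = -3: RHS = -238 is not a perfect cube.
Continuing the search up to |y| = 30 finds no solutions either.
No (x, y) in the scanned range satisfies the equation.

No integer solutions with |y| ≤ 30.


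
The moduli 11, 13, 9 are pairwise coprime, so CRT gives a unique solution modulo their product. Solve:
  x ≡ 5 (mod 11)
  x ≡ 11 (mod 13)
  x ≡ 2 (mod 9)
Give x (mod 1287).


Moduli 11, 13, 9 are pairwise coprime; by CRT there is a unique solution modulo M = 11 · 13 · 9 = 1287.
Solve pairwise, accumulating the modulus:
  Start with x ≡ 5 (mod 11).
  Combine with x ≡ 11 (mod 13): since gcd(11, 13) = 1, we get a unique residue mod 143.
    Write x = 5 + 11·t and substitute into x ≡ 11 (mod 13): 11·t ≡ 11 − 5 = 6 (mod 13).
    The inverse of 11 mod 13 is 6 (since 11·6 = 66 = 5·13 + 1), so t ≡ 6·6 = 36 ≡ 10 (mod 13).
    Then x = 5 + 11·10 = 115, valid modulo lcm(11, 13) = 143: x ≡ 115 (mod 143).
  Combine with x ≡ 2 (mod 9): since gcd(143, 9) = 1, we get a unique residue mod 1287.
    Write x = 115 + 143·t and substitute into x ≡ 2 (mod 9): 143·t ≡ 2 − 115 = -113 (mod 9).
    Reduce coefficients mod 9: 8·t ≡ 4 (mod 9).
    The inverse of 8 mod 9 is 8 (since 8·8 = 64 = 7·9 + 1), so t ≡ 8·4 = 32 ≡ 5 (mod 9).
    Then x = 115 + 143·5 = 830, valid modulo lcm(143, 9) = 1287: x ≡ 830 (mod 1287).
Verify: 830 mod 11 = 5 ✓, 830 mod 13 = 11 ✓, 830 mod 9 = 2 ✓.

x ≡ 830 (mod 1287).


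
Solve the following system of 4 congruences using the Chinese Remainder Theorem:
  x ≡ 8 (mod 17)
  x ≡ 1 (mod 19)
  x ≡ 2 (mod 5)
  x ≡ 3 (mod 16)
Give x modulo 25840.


Product of moduli M = 17 · 19 · 5 · 16 = 25840.
Merge one congruence at a time:
  Start: x ≡ 8 (mod 17).
  Combine with x ≡ 1 (mod 19); new modulus lcm = 323.
    Write x = 8 + 17·t and substitute into x ≡ 1 (mod 19): 17·t ≡ 1 − 8 = -7 (mod 19).
    Reduce coefficients mod 19: 17·t ≡ 12 (mod 19).
    The inverse of 17 mod 19 is 9 (since 17·9 = 153 = 8·19 + 1), so t ≡ 9·12 = 108 ≡ 13 (mod 19).
    Then x = 8 + 17·13 = 229, valid modulo lcm(17, 19) = 323: x ≡ 229 (mod 323).
  Combine with x ≡ 2 (mod 5); new modulus lcm = 1615.
    Write x = 229 + 323·t and substitute into x ≡ 2 (mod 5): 323·t ≡ 2 − 229 = -227 (mod 5).
    Reduce coefficients mod 5: 3·t ≡ 3 (mod 5).
    The inverse of 3 mod 5 is 2 (since 3·2 = 6 = 1·5 + 1), so t ≡ 2·3 = 6 ≡ 1 (mod 5).
    Then x = 229 + 323·1 = 552, valid modulo lcm(323, 5) = 1615: x ≡ 552 (mod 1615).
  Combine with x ≡ 3 (mod 16); new modulus lcm = 25840.
    Write x = 552 + 1615·t and substitute into x ≡ 3 (mod 16): 1615·t ≡ 3 − 552 = -549 (mod 16).
    Reduce coefficients mod 16: 15·t ≡ 11 (mod 16).
    The inverse of 15 mod 16 is 15 (since 15·15 = 225 = 14·16 + 1), so t ≡ 15·11 = 165 ≡ 5 (mod 16).
    Then x = 552 + 1615·5 = 8627, valid modulo lcm(1615, 16) = 25840: x ≡ 8627 (mod 25840).
Verify against each original: 8627 mod 17 = 8, 8627 mod 19 = 1, 8627 mod 5 = 2, 8627 mod 16 = 3.

x ≡ 8627 (mod 25840).


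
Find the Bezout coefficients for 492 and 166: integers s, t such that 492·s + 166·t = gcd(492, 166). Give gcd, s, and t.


Euclidean algorithm on (492, 166) — divide until remainder is 0:
  492 = 2 · 166 + 160
  166 = 1 · 160 + 6
  160 = 26 · 6 + 4
  6 = 1 · 4 + 2
  4 = 2 · 2 + 0
gcd(492, 166) = 2.
Track Bezout coefficients alongside the remainders: start with r₀ = 492 = a·1 + b·0 (s = 1, t = 0) and r₁ = 166 = a·0 + b·1 (s = 0, t = 1); each new remainder r_{k+1} = r_{k-1} − q_k·r_k inherits s_{k+1} = s_{k-1} − q_k·s_k, t_{k+1} = t_{k-1} − q_k·t_k, so r_k = a·s_k + b·t_k at every step:
  q = 2: r = 160, s = 1 − 2·0 = 1, t = 0 − 2·1 = -2  (check: 492·1 + 166·(-2) = 160)
  q = 1: r = 6, s = 0 − 1·1 = -1, t = 1 − 1·(-2) = 3  (check: 492·(-1) + 166·3 = 6)
  q = 26: r = 4, s = 1 − 26·(-1) = 27, t = -2 − 26·3 = -80  (check: 492·27 + 166·(-80) = 4)
  q = 1: r = 2, s = -1 − 1·27 = -28, t = 3 − 1·(-80) = 83  (check: 492·(-28) + 166·83 = 2)
The row with r = 2 (the gcd) gives the Bezout coefficients s = -28, t = 83.
Result: 492 · (-28) + 166 · (83) = 2.

gcd(492, 166) = 2; s = -28, t = 83 (check: 492·(-28) + 166·83 = 2).


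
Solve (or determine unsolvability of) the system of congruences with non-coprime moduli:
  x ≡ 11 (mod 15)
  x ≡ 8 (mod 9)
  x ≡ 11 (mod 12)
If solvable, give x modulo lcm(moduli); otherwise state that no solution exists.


Moduli 15, 9, 12 are not pairwise coprime, so CRT works modulo lcm(m_i) when all pairwise compatibility conditions hold.
Pairwise compatibility: gcd(m_i, m_j) must divide a_i - a_j for every pair.
Merge one congruence at a time:
  Start: x ≡ 11 (mod 15).
  Combine with x ≡ 8 (mod 9): gcd(15, 9) = 3; 8 - 11 = -3, which IS divisible by 3, so compatible.
    Write x = 11 + 15·t and substitute into x ≡ 8 (mod 9): 15·t ≡ 8 − 11 = -3 (mod 9).
    Divide the congruence (and modulus) by g = 3: 5·t ≡ -1 (mod 3).
    Reduce coefficients mod 3: 2·t ≡ 2 (mod 3).
    The inverse of 2 mod 3 is 2 (since 2·2 = 4 = 1·3 + 1), so t ≡ 2·2 = 4 ≡ 1 (mod 3).
    Then x = 11 + 15·1 = 26, valid modulo lcm(15, 9) = 45: x ≡ 26 (mod 45).
  Combine with x ≡ 11 (mod 12): gcd(45, 12) = 3; 11 - 26 = -15, which IS divisible by 3, so compatible.
    Write x = 26 + 45·t and substitute into x ≡ 11 (mod 12): 45·t ≡ 11 − 26 = -15 (mod 12).
    Divide the congruence (and modulus) by g = 3: 15·t ≡ -5 (mod 4).
    Reduce coefficients mod 4: 3·t ≡ 3 (mod 4).
    The inverse of 3 mod 4 is 3 (since 3·3 = 9 = 2·4 + 1), so t ≡ 3·3 = 9 ≡ 1 (mod 4).
    Then x = 26 + 45·1 = 71, valid modulo lcm(45, 12) = 180: x ≡ 71 (mod 180).
Verify: 71 mod 15 = 11, 71 mod 9 = 8, 71 mod 12 = 11.

x ≡ 71 (mod 180).


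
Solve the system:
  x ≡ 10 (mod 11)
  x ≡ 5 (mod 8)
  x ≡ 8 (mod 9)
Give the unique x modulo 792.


Moduli 11, 8, 9 are pairwise coprime; by CRT there is a unique solution modulo M = 11 · 8 · 9 = 792.
Solve pairwise, accumulating the modulus:
  Start with x ≡ 10 (mod 11).
  Combine with x ≡ 5 (mod 8): since gcd(11, 8) = 1, we get a unique residue mod 88.
    Write x = 10 + 11·t and substitute into x ≡ 5 (mod 8): 11·t ≡ 5 − 10 = -5 (mod 8).
    Reduce coefficients mod 8: 3·t ≡ 3 (mod 8).
    The inverse of 3 mod 8 is 3 (since 3·3 = 9 = 1·8 + 1), so t ≡ 3·3 = 9 ≡ 1 (mod 8).
    Then x = 10 + 11·1 = 21, valid modulo lcm(11, 8) = 88: x ≡ 21 (mod 88).
  Combine with x ≡ 8 (mod 9): since gcd(88, 9) = 1, we get a unique residue mod 792.
    Write x = 21 + 88·t and substitute into x ≡ 8 (mod 9): 88·t ≡ 8 − 21 = -13 (mod 9).
    Reduce coefficients mod 9: 7·t ≡ 5 (mod 9).
    The inverse of 7 mod 9 is 4 (since 7·4 = 28 = 3·9 + 1), so t ≡ 4·5 = 20 ≡ 2 (mod 9).
    Then x = 21 + 88·2 = 197, valid modulo lcm(88, 9) = 792: x ≡ 197 (mod 792).
Verify: 197 mod 11 = 10 ✓, 197 mod 8 = 5 ✓, 197 mod 9 = 8 ✓.

x ≡ 197 (mod 792).


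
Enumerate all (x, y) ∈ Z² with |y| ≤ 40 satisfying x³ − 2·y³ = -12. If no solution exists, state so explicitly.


The equation is x³ - 2y³ = -12. For fixed y, x³ = 2·y³ − 12, so a solution requires the RHS to be a perfect cube.
Strategy: iterate y from -40 to 40, compute RHS = 2·y³ − 12, and check whether it is a (positive or negative) perfect cube.
Check small values of y:
  y = 0: RHS = -12 is not a perfect cube.
  y = 1: RHS = -10 is not a perfect cube.
  y = -1: RHS = -14 is not a perfect cube.
  y = 2: RHS = 4 is not a perfect cube.
  y = -2: RHS = -28 is not a perfect cube.
  y = 3: RHS = 42 is not a perfect cube.
  y = -3: RHS = -66 is not a perfect cube.
Continuing the search up to |y| = 40 finds no solutions either.
No (x, y) in the scanned range satisfies the equation.

No integer solutions with |y| ≤ 40.


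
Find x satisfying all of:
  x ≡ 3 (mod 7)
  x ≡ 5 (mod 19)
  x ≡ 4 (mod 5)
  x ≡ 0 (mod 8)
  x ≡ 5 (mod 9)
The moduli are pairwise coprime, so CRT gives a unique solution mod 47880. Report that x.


Product of moduli M = 7 · 19 · 5 · 8 · 9 = 47880.
Merge one congruence at a time:
  Start: x ≡ 3 (mod 7).
  Combine with x ≡ 5 (mod 19); new modulus lcm = 133.
    Write x = 3 + 7·t and substitute into x ≡ 5 (mod 19): 7·t ≡ 5 − 3 = 2 (mod 19).
    The inverse of 7 mod 19 is 11 (since 7·11 = 77 = 4·19 + 1), so t ≡ 11·2 = 22 ≡ 3 (mod 19).
    Then x = 3 + 7·3 = 24, valid modulo lcm(7, 19) = 133: x ≡ 24 (mod 133).
  Combine with x ≡ 4 (mod 5); new modulus lcm = 665.
    Write x = 24 + 133·t and substitute into x ≡ 4 (mod 5): 133·t ≡ 4 − 24 = -20 (mod 5).
    Reduce coefficients mod 5: 3·t ≡ 0 (mod 5).
    The inverse of 3 mod 5 is 2 (since 3·2 = 6 = 1·5 + 1), so t ≡ 2·0 = 0 ≡ 0 (mod 5).
    Then x = 24 + 133·0 = 24, valid modulo lcm(133, 5) = 665: x ≡ 24 (mod 665).
  Combine with x ≡ 0 (mod 8); new modulus lcm = 5320.
    Write x = 24 + 665·t and substitute into x ≡ 0 (mod 8): 665·t ≡ 0 − 24 = -24 (mod 8).
    Reduce coefficients mod 8: 1·t ≡ 0 (mod 8).
    So t ≡ 0 (mod 8).
    Then x = 24 + 665·0 = 24, valid modulo lcm(665, 8) = 5320: x ≡ 24 (mod 5320).
  Combine with x ≡ 5 (mod 9); new modulus lcm = 47880.
    Write x = 24 + 5320·t and substitute into x ≡ 5 (mod 9): 5320·t ≡ 5 − 24 = -19 (mod 9).
    Reduce coefficients mod 9: 1·t ≡ 8 (mod 9).
    So t ≡ 8 (mod 9).
    Then x = 24 + 5320·8 = 42584, valid modulo lcm(5320, 9) = 47880: x ≡ 42584 (mod 47880).
Verify against each original: 42584 mod 7 = 3, 42584 mod 19 = 5, 42584 mod 5 = 4, 42584 mod 8 = 0, 42584 mod 9 = 5.

x ≡ 42584 (mod 47880).


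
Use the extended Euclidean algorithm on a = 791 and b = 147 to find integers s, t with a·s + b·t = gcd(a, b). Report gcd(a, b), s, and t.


Euclidean algorithm on (791, 147) — divide until remainder is 0:
  791 = 5 · 147 + 56
  147 = 2 · 56 + 35
  56 = 1 · 35 + 21
  35 = 1 · 21 + 14
  21 = 1 · 14 + 7
  14 = 2 · 7 + 0
gcd(791, 147) = 7.
Track Bezout coefficients alongside the remainders: start with r₀ = 791 = a·1 + b·0 (s = 1, t = 0) and r₁ = 147 = a·0 + b·1 (s = 0, t = 1); each new remainder r_{k+1} = r_{k-1} − q_k·r_k inherits s_{k+1} = s_{k-1} − q_k·s_k, t_{k+1} = t_{k-1} − q_k·t_k, so r_k = a·s_k + b·t_k at every step:
  q = 5: r = 56, s = 1 − 5·0 = 1, t = 0 − 5·1 = -5  (check: 791·1 + 147·(-5) = 56)
  q = 2: r = 35, s = 0 − 2·1 = -2, t = 1 − 2·(-5) = 11  (check: 791·(-2) + 147·11 = 35)
  q = 1: r = 21, s = 1 − 1·(-2) = 3, t = -5 − 1·11 = -16  (check: 791·3 + 147·(-16) = 21)
  q = 1: r = 14, s = -2 − 1·3 = -5, t = 11 − 1·(-16) = 27  (check: 791·(-5) + 147·27 = 14)
  q = 1: r = 7, s = 3 − 1·(-5) = 8, t = -16 − 1·27 = -43  (check: 791·8 + 147·(-43) = 7)
The row with r = 7 (the gcd) gives the Bezout coefficients s = 8, t = -43.
Result: 791 · (8) + 147 · (-43) = 7.

gcd(791, 147) = 7; s = 8, t = -43 (check: 791·8 + 147·(-43) = 7).


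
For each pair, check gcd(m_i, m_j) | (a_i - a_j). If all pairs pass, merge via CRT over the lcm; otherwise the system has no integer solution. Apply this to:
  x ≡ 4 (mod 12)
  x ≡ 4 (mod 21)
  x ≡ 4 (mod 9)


Moduli 12, 21, 9 are not pairwise coprime, so CRT works modulo lcm(m_i) when all pairwise compatibility conditions hold.
Pairwise compatibility: gcd(m_i, m_j) must divide a_i - a_j for every pair.
Merge one congruence at a time:
  Start: x ≡ 4 (mod 12).
  Combine with x ≡ 4 (mod 21): gcd(12, 21) = 3; 4 - 4 = 0, which IS divisible by 3, so compatible.
    Write x = 4 + 12·t and substitute into x ≡ 4 (mod 21): 12·t ≡ 4 − 4 = 0 (mod 21).
    Divide the congruence (and modulus) by g = 3: 4·t ≡ 0 (mod 7).
    The inverse of 4 mod 7 is 2 (since 4·2 = 8 = 1·7 + 1), so t ≡ 2·0 = 0 ≡ 0 (mod 7).
    Then x = 4 + 12·0 = 4, valid modulo lcm(12, 21) = 84: x ≡ 4 (mod 84).
  Combine with x ≡ 4 (mod 9): gcd(84, 9) = 3; 4 - 4 = 0, which IS divisible by 3, so compatible.
    Write x = 4 + 84·t and substitute into x ≡ 4 (mod 9): 84·t ≡ 4 − 4 = 0 (mod 9).
    Divide the congruence (and modulus) by g = 3: 28·t ≡ 0 (mod 3).
    Reduce coefficients mod 3: 1·t ≡ 0 (mod 3).
    So t ≡ 0 (mod 3).
    Then x = 4 + 84·0 = 4, valid modulo lcm(84, 9) = 252: x ≡ 4 (mod 252).
Verify: 4 mod 12 = 4, 4 mod 21 = 4, 4 mod 9 = 4.

x ≡ 4 (mod 252).


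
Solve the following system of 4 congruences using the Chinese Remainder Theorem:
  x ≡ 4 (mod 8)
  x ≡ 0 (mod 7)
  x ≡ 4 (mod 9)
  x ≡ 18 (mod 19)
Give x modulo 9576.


Product of moduli M = 8 · 7 · 9 · 19 = 9576.
Merge one congruence at a time:
  Start: x ≡ 4 (mod 8).
  Combine with x ≡ 0 (mod 7); new modulus lcm = 56.
    Write x = 4 + 8·t and substitute into x ≡ 0 (mod 7): 8·t ≡ 0 − 4 = -4 (mod 7).
    Reduce coefficients mod 7: 1·t ≡ 3 (mod 7).
    So t ≡ 3 (mod 7).
    Then x = 4 + 8·3 = 28, valid modulo lcm(8, 7) = 56: x ≡ 28 (mod 56).
  Combine with x ≡ 4 (mod 9); new modulus lcm = 504.
    Write x = 28 + 56·t and substitute into x ≡ 4 (mod 9): 56·t ≡ 4 − 28 = -24 (mod 9).
    Reduce coefficients mod 9: 2·t ≡ 3 (mod 9).
    The inverse of 2 mod 9 is 5 (since 2·5 = 10 = 1·9 + 1), so t ≡ 5·3 = 15 ≡ 6 (mod 9).
    Then x = 28 + 56·6 = 364, valid modulo lcm(56, 9) = 504: x ≡ 364 (mod 504).
  Combine with x ≡ 18 (mod 19); new modulus lcm = 9576.
    Write x = 364 + 504·t and substitute into x ≡ 18 (mod 19): 504·t ≡ 18 − 364 = -346 (mod 19).
    Reduce coefficients mod 19: 10·t ≡ 15 (mod 19).
    The inverse of 10 mod 19 is 2 (since 10·2 = 20 = 1·19 + 1), so t ≡ 2·15 = 30 ≡ 11 (mod 19).
    Then x = 364 + 504·11 = 5908, valid modulo lcm(504, 19) = 9576: x ≡ 5908 (mod 9576).
Verify against each original: 5908 mod 8 = 4, 5908 mod 7 = 0, 5908 mod 9 = 4, 5908 mod 19 = 18.

x ≡ 5908 (mod 9576).


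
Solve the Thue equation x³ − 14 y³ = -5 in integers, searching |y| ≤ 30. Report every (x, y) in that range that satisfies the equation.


The equation is x³ - 14y³ = -5. For fixed y, x³ = 14·y³ − 5, so a solution requires the RHS to be a perfect cube.
Strategy: iterate y from -30 to 30, compute RHS = 14·y³ − 5, and check whether it is a (positive or negative) perfect cube.
Check small values of y:
  y = 0: RHS = -5 is not a perfect cube.
  y = 1: RHS = 9 is not a perfect cube.
  y = -1: RHS = -19 is not a perfect cube.
  y = 2: RHS = 107 is not a perfect cube.
  y = -2: RHS = -117 is not a perfect cube.
  y = 3: RHS = 373 is not a perfect cube.
  y = -3: RHS = -383 is not a perfect cube.
Continuing the search up to |y| = 30 finds no solutions either.
No (x, y) in the scanned range satisfies the equation.

No integer solutions with |y| ≤ 30.


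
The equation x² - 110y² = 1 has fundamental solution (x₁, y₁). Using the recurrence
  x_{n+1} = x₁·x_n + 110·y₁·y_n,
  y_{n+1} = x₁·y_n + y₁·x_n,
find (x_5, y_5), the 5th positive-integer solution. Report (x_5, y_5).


Step 1: Find the fundamental solution (x₁, y₁) of x² - 110y² = 1.
  Expand √110 as a continued fraction. a₀ = ⌊√110⌋ = 10; iterate m_{k+1} = d_k·a_k − m_k, d_{k+1} = (110 − m_{k+1}²)/d_k, a_{k+1} = ⌊(a₀ + m_{k+1})/d_{k+1}⌋ (starting m₀ = 0, d₀ = 1), with convergents p_k = a_k·p_{k-1} + p_{k-2}, q_k = a_k·q_{k-1} + q_{k-2} (p₋₁ = 1, q₋₁ = 0):
  k = 0: a₀ = 10; p₀/q₀ = 10/1; p₀² − 110·q₀² = 100 − 110 = -10.
  k = 1: m = 10, d = 10, a = ⌊(10 + 10)/10⌋ = 2; p/q = (2·10 + 1)/(2·1 + 0) = 21/2; p² − 110·q² = 441 − 440 = 1.
  The first convergent with p² − 110·q² = 1 gives the fundamental solution (x₁, y₁) = (21, 2).
Step 2: Apply the recurrence (x_{n+1}, y_{n+1}) = (x₁x_n + 110y₁y_n, x₁y_n + y₁x_n) repeatedly.
  From (x_1, y_1) = (21, 2): x_2 = 21·21 + 110·2·2 = 881; y_2 = 21·2 + 2·21 = 84.
  From (x_2, y_2) = (881, 84): x_3 = 21·881 + 110·2·84 = 36981; y_3 = 21·84 + 2·881 = 3526.
  From (x_3, y_3) = (36981, 3526): x_4 = 21·36981 + 110·2·3526 = 1552321; y_4 = 21·3526 + 2·36981 = 148008.
  From (x_4, y_4) = (1552321, 148008): x_5 = 21·1552321 + 110·2·148008 = 65160501; y_5 = 21·148008 + 2·1552321 = 6212810.
Step 3: Verify x_5² - 110·y_5² = 4245890890571001 - 4245890890571000 = 1 (should be 1). ✓

(x_1, y_1) = (21, 2); (x_5, y_5) = (65160501, 6212810).


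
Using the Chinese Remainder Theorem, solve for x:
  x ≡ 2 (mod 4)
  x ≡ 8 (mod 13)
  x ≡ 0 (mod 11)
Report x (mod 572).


Moduli 4, 13, 11 are pairwise coprime; by CRT there is a unique solution modulo M = 4 · 13 · 11 = 572.
Solve pairwise, accumulating the modulus:
  Start with x ≡ 2 (mod 4).
  Combine with x ≡ 8 (mod 13): since gcd(4, 13) = 1, we get a unique residue mod 52.
    Write x = 2 + 4·t and substitute into x ≡ 8 (mod 13): 4·t ≡ 8 − 2 = 6 (mod 13).
    The inverse of 4 mod 13 is 10 (since 4·10 = 40 = 3·13 + 1), so t ≡ 10·6 = 60 ≡ 8 (mod 13).
    Then x = 2 + 4·8 = 34, valid modulo lcm(4, 13) = 52: x ≡ 34 (mod 52).
  Combine with x ≡ 0 (mod 11): since gcd(52, 11) = 1, we get a unique residue mod 572.
    Write x = 34 + 52·t and substitute into x ≡ 0 (mod 11): 52·t ≡ 0 − 34 = -34 (mod 11).
    Reduce coefficients mod 11: 8·t ≡ 10 (mod 11).
    The inverse of 8 mod 11 is 7 (since 8·7 = 56 = 5·11 + 1), so t ≡ 7·10 = 70 ≡ 4 (mod 11).
    Then x = 34 + 52·4 = 242, valid modulo lcm(52, 11) = 572: x ≡ 242 (mod 572).
Verify: 242 mod 4 = 2 ✓, 242 mod 13 = 8 ✓, 242 mod 11 = 0 ✓.

x ≡ 242 (mod 572).


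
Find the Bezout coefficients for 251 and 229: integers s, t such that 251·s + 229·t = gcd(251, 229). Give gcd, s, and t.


Euclidean algorithm on (251, 229) — divide until remainder is 0:
  251 = 1 · 229 + 22
  229 = 10 · 22 + 9
  22 = 2 · 9 + 4
  9 = 2 · 4 + 1
  4 = 4 · 1 + 0
gcd(251, 229) = 1.
Track Bezout coefficients alongside the remainders: start with r₀ = 251 = a·1 + b·0 (s = 1, t = 0) and r₁ = 229 = a·0 + b·1 (s = 0, t = 1); each new remainder r_{k+1} = r_{k-1} − q_k·r_k inherits s_{k+1} = s_{k-1} − q_k·s_k, t_{k+1} = t_{k-1} − q_k·t_k, so r_k = a·s_k + b·t_k at every step:
  q = 1: r = 22, s = 1 − 1·0 = 1, t = 0 − 1·1 = -1  (check: 251·1 + 229·(-1) = 22)
  q = 10: r = 9, s = 0 − 10·1 = -10, t = 1 − 10·(-1) = 11  (check: 251·(-10) + 229·11 = 9)
  q = 2: r = 4, s = 1 − 2·(-10) = 21, t = -1 − 2·11 = -23  (check: 251·21 + 229·(-23) = 4)
  q = 2: r = 1, s = -10 − 2·21 = -52, t = 11 − 2·(-23) = 57  (check: 251·(-52) + 229·57 = 1)
The row with r = 1 (the gcd) gives the Bezout coefficients s = -52, t = 57.
Result: 251 · (-52) + 229 · (57) = 1.

gcd(251, 229) = 1; s = -52, t = 57 (check: 251·(-52) + 229·57 = 1).


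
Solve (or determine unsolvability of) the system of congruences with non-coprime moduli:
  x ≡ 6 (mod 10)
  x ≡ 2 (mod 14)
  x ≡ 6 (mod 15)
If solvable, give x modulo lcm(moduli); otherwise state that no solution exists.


Moduli 10, 14, 15 are not pairwise coprime, so CRT works modulo lcm(m_i) when all pairwise compatibility conditions hold.
Pairwise compatibility: gcd(m_i, m_j) must divide a_i - a_j for every pair.
Merge one congruence at a time:
  Start: x ≡ 6 (mod 10).
  Combine with x ≡ 2 (mod 14): gcd(10, 14) = 2; 2 - 6 = -4, which IS divisible by 2, so compatible.
    Write x = 6 + 10·t and substitute into x ≡ 2 (mod 14): 10·t ≡ 2 − 6 = -4 (mod 14).
    Divide the congruence (and modulus) by g = 2: 5·t ≡ -2 (mod 7).
    Reduce coefficients mod 7: 5·t ≡ 5 (mod 7).
    The inverse of 5 mod 7 is 3 (since 5·3 = 15 = 2·7 + 1), so t ≡ 3·5 = 15 ≡ 1 (mod 7).
    Then x = 6 + 10·1 = 16, valid modulo lcm(10, 14) = 70: x ≡ 16 (mod 70).
  Combine with x ≡ 6 (mod 15): gcd(70, 15) = 5; 6 - 16 = -10, which IS divisible by 5, so compatible.
    Write x = 16 + 70·t and substitute into x ≡ 6 (mod 15): 70·t ≡ 6 − 16 = -10 (mod 15).
    Divide the congruence (and modulus) by g = 5: 14·t ≡ -2 (mod 3).
    Reduce coefficients mod 3: 2·t ≡ 1 (mod 3).
    The inverse of 2 mod 3 is 2 (since 2·2 = 4 = 1·3 + 1), so t ≡ 2·1 = 2 ≡ 2 (mod 3).
    Then x = 16 + 70·2 = 156, valid modulo lcm(70, 15) = 210: x ≡ 156 (mod 210).
Verify: 156 mod 10 = 6, 156 mod 14 = 2, 156 mod 15 = 6.

x ≡ 156 (mod 210).


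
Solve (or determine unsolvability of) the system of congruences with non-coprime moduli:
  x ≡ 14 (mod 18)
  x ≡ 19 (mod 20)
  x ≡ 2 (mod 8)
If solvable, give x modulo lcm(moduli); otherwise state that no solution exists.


Moduli 18, 20, 8 are not pairwise coprime, so CRT works modulo lcm(m_i) when all pairwise compatibility conditions hold.
Pairwise compatibility: gcd(m_i, m_j) must divide a_i - a_j for every pair.
Merge one congruence at a time:
  Start: x ≡ 14 (mod 18).
  Combine with x ≡ 19 (mod 20): gcd(18, 20) = 2, and 19 - 14 = 5 is NOT divisible by 2.
    ⇒ system is inconsistent (no integer solution).

No solution (the system is inconsistent).


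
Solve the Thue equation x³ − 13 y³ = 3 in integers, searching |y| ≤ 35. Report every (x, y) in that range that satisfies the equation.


The equation is x³ - 13y³ = 3. For fixed y, x³ = 13·y³ + 3, so a solution requires the RHS to be a perfect cube.
Strategy: iterate y from -35 to 35, compute RHS = 13·y³ + 3, and check whether it is a (positive or negative) perfect cube.
Check small values of y:
  y = 0: RHS = 3 is not a perfect cube.
  y = 1: RHS = 16 is not a perfect cube.
  y = -1: RHS = -10 is not a perfect cube.
  y = 2: RHS = 107 is not a perfect cube.
  y = -2: RHS = -101 is not a perfect cube.
  y = 3: RHS = 354 is not a perfect cube.
  y = -3: RHS = -348 is not a perfect cube.
Continuing the search up to |y| = 35 finds no solutions either.
No (x, y) in the scanned range satisfies the equation.

No integer solutions with |y| ≤ 35.


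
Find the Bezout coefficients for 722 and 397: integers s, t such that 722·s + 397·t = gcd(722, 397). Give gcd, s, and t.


Euclidean algorithm on (722, 397) — divide until remainder is 0:
  722 = 1 · 397 + 325
  397 = 1 · 325 + 72
  325 = 4 · 72 + 37
  72 = 1 · 37 + 35
  37 = 1 · 35 + 2
  35 = 17 · 2 + 1
  2 = 2 · 1 + 0
gcd(722, 397) = 1.
Track Bezout coefficients alongside the remainders: start with r₀ = 722 = a·1 + b·0 (s = 1, t = 0) and r₁ = 397 = a·0 + b·1 (s = 0, t = 1); each new remainder r_{k+1} = r_{k-1} − q_k·r_k inherits s_{k+1} = s_{k-1} − q_k·s_k, t_{k+1} = t_{k-1} − q_k·t_k, so r_k = a·s_k + b·t_k at every step:
  q = 1: r = 325, s = 1 − 1·0 = 1, t = 0 − 1·1 = -1  (check: 722·1 + 397·(-1) = 325)
  q = 1: r = 72, s = 0 − 1·1 = -1, t = 1 − 1·(-1) = 2  (check: 722·(-1) + 397·2 = 72)
  q = 4: r = 37, s = 1 − 4·(-1) = 5, t = -1 − 4·2 = -9  (check: 722·5 + 397·(-9) = 37)
  q = 1: r = 35, s = -1 − 1·5 = -6, t = 2 − 1·(-9) = 11  (check: 722·(-6) + 397·11 = 35)
  q = 1: r = 2, s = 5 − 1·(-6) = 11, t = -9 − 1·11 = -20  (check: 722·11 + 397·(-20) = 2)
  q = 17: r = 1, s = -6 − 17·11 = -193, t = 11 − 17·(-20) = 351  (check: 722·(-193) + 397·351 = 1)
The row with r = 1 (the gcd) gives the Bezout coefficients s = -193, t = 351.
Result: 722 · (-193) + 397 · (351) = 1.

gcd(722, 397) = 1; s = -193, t = 351 (check: 722·(-193) + 397·351 = 1).


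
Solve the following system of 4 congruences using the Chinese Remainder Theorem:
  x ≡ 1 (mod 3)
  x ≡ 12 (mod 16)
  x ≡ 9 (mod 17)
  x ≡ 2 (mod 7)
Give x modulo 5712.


Product of moduli M = 3 · 16 · 17 · 7 = 5712.
Merge one congruence at a time:
  Start: x ≡ 1 (mod 3).
  Combine with x ≡ 12 (mod 16); new modulus lcm = 48.
    Write x = 1 + 3·t and substitute into x ≡ 12 (mod 16): 3·t ≡ 12 − 1 = 11 (mod 16).
    The inverse of 3 mod 16 is 11 (since 3·11 = 33 = 2·16 + 1), so t ≡ 11·11 = 121 ≡ 9 (mod 16).
    Then x = 1 + 3·9 = 28, valid modulo lcm(3, 16) = 48: x ≡ 28 (mod 48).
  Combine with x ≡ 9 (mod 17); new modulus lcm = 816.
    Write x = 28 + 48·t and substitute into x ≡ 9 (mod 17): 48·t ≡ 9 − 28 = -19 (mod 17).
    Reduce coefficients mod 17: 14·t ≡ 15 (mod 17).
    The inverse of 14 mod 17 is 11 (since 14·11 = 154 = 9·17 + 1), so t ≡ 11·15 = 165 ≡ 12 (mod 17).
    Then x = 28 + 48·12 = 604, valid modulo lcm(48, 17) = 816: x ≡ 604 (mod 816).
  Combine with x ≡ 2 (mod 7); new modulus lcm = 5712.
    Write x = 604 + 816·t and substitute into x ≡ 2 (mod 7): 816·t ≡ 2 − 604 = -602 (mod 7).
    Reduce coefficients mod 7: 4·t ≡ 0 (mod 7).
    The inverse of 4 mod 7 is 2 (since 4·2 = 8 = 1·7 + 1), so t ≡ 2·0 = 0 ≡ 0 (mod 7).
    Then x = 604 + 816·0 = 604, valid modulo lcm(816, 7) = 5712: x ≡ 604 (mod 5712).
Verify against each original: 604 mod 3 = 1, 604 mod 16 = 12, 604 mod 17 = 9, 604 mod 7 = 2.

x ≡ 604 (mod 5712).


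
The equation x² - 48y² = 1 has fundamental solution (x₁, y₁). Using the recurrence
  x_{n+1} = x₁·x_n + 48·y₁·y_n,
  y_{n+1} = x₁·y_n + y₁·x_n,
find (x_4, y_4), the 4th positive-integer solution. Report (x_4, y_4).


Step 1: Find the fundamental solution (x₁, y₁) of x² - 48y² = 1.
  Expand √48 as a continued fraction. a₀ = ⌊√48⌋ = 6; iterate m_{k+1} = d_k·a_k − m_k, d_{k+1} = (48 − m_{k+1}²)/d_k, a_{k+1} = ⌊(a₀ + m_{k+1})/d_{k+1}⌋ (starting m₀ = 0, d₀ = 1), with convergents p_k = a_k·p_{k-1} + p_{k-2}, q_k = a_k·q_{k-1} + q_{k-2} (p₋₁ = 1, q₋₁ = 0):
  k = 0: a₀ = 6; p₀/q₀ = 6/1; p₀² − 48·q₀² = 36 − 48 = -12.
  k = 1: m = 6, d = 12, a = ⌊(6 + 6)/12⌋ = 1; p/q = (1·6 + 1)/(1·1 + 0) = 7/1; p² − 48·q² = 49 − 48 = 1.
  The first convergent with p² − 48·q² = 1 gives the fundamental solution (x₁, y₁) = (7, 1).
Step 2: Apply the recurrence (x_{n+1}, y_{n+1}) = (x₁x_n + 48y₁y_n, x₁y_n + y₁x_n) repeatedly.
  From (x_1, y_1) = (7, 1): x_2 = 7·7 + 48·1·1 = 97; y_2 = 7·1 + 1·7 = 14.
  From (x_2, y_2) = (97, 14): x_3 = 7·97 + 48·1·14 = 1351; y_3 = 7·14 + 1·97 = 195.
  From (x_3, y_3) = (1351, 195): x_4 = 7·1351 + 48·1·195 = 18817; y_4 = 7·195 + 1·1351 = 2716.
Step 3: Verify x_4² - 48·y_4² = 354079489 - 354079488 = 1 (should be 1). ✓

(x_1, y_1) = (7, 1); (x_4, y_4) = (18817, 2716).


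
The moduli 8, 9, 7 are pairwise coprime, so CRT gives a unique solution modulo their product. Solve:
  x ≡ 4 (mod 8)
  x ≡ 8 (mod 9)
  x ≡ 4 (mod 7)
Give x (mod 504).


Moduli 8, 9, 7 are pairwise coprime; by CRT there is a unique solution modulo M = 8 · 9 · 7 = 504.
Solve pairwise, accumulating the modulus:
  Start with x ≡ 4 (mod 8).
  Combine with x ≡ 8 (mod 9): since gcd(8, 9) = 1, we get a unique residue mod 72.
    Write x = 4 + 8·t and substitute into x ≡ 8 (mod 9): 8·t ≡ 8 − 4 = 4 (mod 9).
    The inverse of 8 mod 9 is 8 (since 8·8 = 64 = 7·9 + 1), so t ≡ 8·4 = 32 ≡ 5 (mod 9).
    Then x = 4 + 8·5 = 44, valid modulo lcm(8, 9) = 72: x ≡ 44 (mod 72).
  Combine with x ≡ 4 (mod 7): since gcd(72, 7) = 1, we get a unique residue mod 504.
    Write x = 44 + 72·t and substitute into x ≡ 4 (mod 7): 72·t ≡ 4 − 44 = -40 (mod 7).
    Reduce coefficients mod 7: 2·t ≡ 2 (mod 7).
    The inverse of 2 mod 7 is 4 (since 2·4 = 8 = 1·7 + 1), so t ≡ 4·2 = 8 ≡ 1 (mod 7).
    Then x = 44 + 72·1 = 116, valid modulo lcm(72, 7) = 504: x ≡ 116 (mod 504).
Verify: 116 mod 8 = 4 ✓, 116 mod 9 = 8 ✓, 116 mod 7 = 4 ✓.

x ≡ 116 (mod 504).


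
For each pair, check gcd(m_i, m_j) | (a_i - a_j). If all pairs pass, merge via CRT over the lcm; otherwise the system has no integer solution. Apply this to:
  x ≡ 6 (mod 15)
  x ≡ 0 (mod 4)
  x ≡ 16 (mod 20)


Moduli 15, 4, 20 are not pairwise coprime, so CRT works modulo lcm(m_i) when all pairwise compatibility conditions hold.
Pairwise compatibility: gcd(m_i, m_j) must divide a_i - a_j for every pair.
Merge one congruence at a time:
  Start: x ≡ 6 (mod 15).
  Combine with x ≡ 0 (mod 4): gcd(15, 4) = 1; 0 - 6 = -6, which IS divisible by 1, so compatible.
    Write x = 6 + 15·t and substitute into x ≡ 0 (mod 4): 15·t ≡ 0 − 6 = -6 (mod 4).
    Reduce coefficients mod 4: 3·t ≡ 2 (mod 4).
    The inverse of 3 mod 4 is 3 (since 3·3 = 9 = 2·4 + 1), so t ≡ 3·2 = 6 ≡ 2 (mod 4).
    Then x = 6 + 15·2 = 36, valid modulo lcm(15, 4) = 60: x ≡ 36 (mod 60).
  Combine with x ≡ 16 (mod 20): gcd(60, 20) = 20; 16 - 36 = -20, which IS divisible by 20, so compatible.
    Write x = 36 + 60·t and substitute into x ≡ 16 (mod 20): 60·t ≡ 16 − 36 = -20 (mod 20).
    Divide the congruence (and modulus) by g = 20: 3·t ≡ -1 (mod 1).
    Modulo 1 every t works; take t = 0.
    Then x = 36 + 60·0 = 36, valid modulo lcm(60, 20) = 60: x ≡ 36 (mod 60).
Verify: 36 mod 15 = 6, 36 mod 4 = 0, 36 mod 20 = 16.

x ≡ 36 (mod 60).


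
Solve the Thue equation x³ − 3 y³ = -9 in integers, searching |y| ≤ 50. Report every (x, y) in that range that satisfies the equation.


The equation is x³ - 3y³ = -9. For fixed y, x³ = 3·y³ − 9, so a solution requires the RHS to be a perfect cube.
Strategy: iterate y from -50 to 50, compute RHS = 3·y³ − 9, and check whether it is a (positive or negative) perfect cube.
Check small values of y:
  y = 0: RHS = -9 is not a perfect cube.
  y = 1: RHS = -6 is not a perfect cube.
  y = -1: RHS = -12 is not a perfect cube.
  y = 2: RHS = 15 is not a perfect cube.
  y = -2: RHS = -33 is not a perfect cube.
  y = 3: RHS = 72 is not a perfect cube.
  y = -3: RHS = -90 is not a perfect cube.
Continuing the search up to |y| = 50 finds no solutions either.
No (x, y) in the scanned range satisfies the equation.

No integer solutions with |y| ≤ 50.


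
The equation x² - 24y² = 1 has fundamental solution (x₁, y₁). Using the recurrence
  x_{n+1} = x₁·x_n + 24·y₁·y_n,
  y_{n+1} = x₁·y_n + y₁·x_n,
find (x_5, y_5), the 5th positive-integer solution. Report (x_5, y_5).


Step 1: Find the fundamental solution (x₁, y₁) of x² - 24y² = 1.
  Expand √24 as a continued fraction. a₀ = ⌊√24⌋ = 4; iterate m_{k+1} = d_k·a_k − m_k, d_{k+1} = (24 − m_{k+1}²)/d_k, a_{k+1} = ⌊(a₀ + m_{k+1})/d_{k+1}⌋ (starting m₀ = 0, d₀ = 1), with convergents p_k = a_k·p_{k-1} + p_{k-2}, q_k = a_k·q_{k-1} + q_{k-2} (p₋₁ = 1, q₋₁ = 0):
  k = 0: a₀ = 4; p₀/q₀ = 4/1; p₀² − 24·q₀² = 16 − 24 = -8.
  k = 1: m = 4, d = 8, a = ⌊(4 + 4)/8⌋ = 1; p/q = (1·4 + 1)/(1·1 + 0) = 5/1; p² − 24·q² = 25 − 24 = 1.
  The first convergent with p² − 24·q² = 1 gives the fundamental solution (x₁, y₁) = (5, 1).
Step 2: Apply the recurrence (x_{n+1}, y_{n+1}) = (x₁x_n + 24y₁y_n, x₁y_n + y₁x_n) repeatedly.
  From (x_1, y_1) = (5, 1): x_2 = 5·5 + 24·1·1 = 49; y_2 = 5·1 + 1·5 = 10.
  From (x_2, y_2) = (49, 10): x_3 = 5·49 + 24·1·10 = 485; y_3 = 5·10 + 1·49 = 99.
  From (x_3, y_3) = (485, 99): x_4 = 5·485 + 24·1·99 = 4801; y_4 = 5·99 + 1·485 = 980.
  From (x_4, y_4) = (4801, 980): x_5 = 5·4801 + 24·1·980 = 47525; y_5 = 5·980 + 1·4801 = 9701.
Step 3: Verify x_5² - 24·y_5² = 2258625625 - 2258625624 = 1 (should be 1). ✓

(x_1, y_1) = (5, 1); (x_5, y_5) = (47525, 9701).


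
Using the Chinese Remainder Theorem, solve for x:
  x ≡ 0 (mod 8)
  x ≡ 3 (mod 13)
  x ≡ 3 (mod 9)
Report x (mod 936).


Moduli 8, 13, 9 are pairwise coprime; by CRT there is a unique solution modulo M = 8 · 13 · 9 = 936.
Solve pairwise, accumulating the modulus:
  Start with x ≡ 0 (mod 8).
  Combine with x ≡ 3 (mod 13): since gcd(8, 13) = 1, we get a unique residue mod 104.
    Write x = 0 + 8·t and substitute into x ≡ 3 (mod 13): 8·t ≡ 3 − 0 = 3 (mod 13).
    The inverse of 8 mod 13 is 5 (since 8·5 = 40 = 3·13 + 1), so t ≡ 5·3 = 15 ≡ 2 (mod 13).
    Then x = 0 + 8·2 = 16, valid modulo lcm(8, 13) = 104: x ≡ 16 (mod 104).
  Combine with x ≡ 3 (mod 9): since gcd(104, 9) = 1, we get a unique residue mod 936.
    Write x = 16 + 104·t and substitute into x ≡ 3 (mod 9): 104·t ≡ 3 − 16 = -13 (mod 9).
    Reduce coefficients mod 9: 5·t ≡ 5 (mod 9).
    The inverse of 5 mod 9 is 2 (since 5·2 = 10 = 1·9 + 1), so t ≡ 2·5 = 10 ≡ 1 (mod 9).
    Then x = 16 + 104·1 = 120, valid modulo lcm(104, 9) = 936: x ≡ 120 (mod 936).
Verify: 120 mod 8 = 0 ✓, 120 mod 13 = 3 ✓, 120 mod 9 = 3 ✓.

x ≡ 120 (mod 936).


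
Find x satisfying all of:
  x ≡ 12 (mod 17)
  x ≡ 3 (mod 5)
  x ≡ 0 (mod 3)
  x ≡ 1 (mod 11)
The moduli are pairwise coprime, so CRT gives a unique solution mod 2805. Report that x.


Product of moduli M = 17 · 5 · 3 · 11 = 2805.
Merge one congruence at a time:
  Start: x ≡ 12 (mod 17).
  Combine with x ≡ 3 (mod 5); new modulus lcm = 85.
    Write x = 12 + 17·t and substitute into x ≡ 3 (mod 5): 17·t ≡ 3 − 12 = -9 (mod 5).
    Reduce coefficients mod 5: 2·t ≡ 1 (mod 5).
    The inverse of 2 mod 5 is 3 (since 2·3 = 6 = 1·5 + 1), so t ≡ 3·1 = 3 ≡ 3 (mod 5).
    Then x = 12 + 17·3 = 63, valid modulo lcm(17, 5) = 85: x ≡ 63 (mod 85).
  Combine with x ≡ 0 (mod 3); new modulus lcm = 255.
    Write x = 63 + 85·t and substitute into x ≡ 0 (mod 3): 85·t ≡ 0 − 63 = -63 (mod 3).
    Reduce coefficients mod 3: 1·t ≡ 0 (mod 3).
    So t ≡ 0 (mod 3).
    Then x = 63 + 85·0 = 63, valid modulo lcm(85, 3) = 255: x ≡ 63 (mod 255).
  Combine with x ≡ 1 (mod 11); new modulus lcm = 2805.
    Write x = 63 + 255·t and substitute into x ≡ 1 (mod 11): 255·t ≡ 1 − 63 = -62 (mod 11).
    Reduce coefficients mod 11: 2·t ≡ 4 (mod 11).
    The inverse of 2 mod 11 is 6 (since 2·6 = 12 = 1·11 + 1), so t ≡ 6·4 = 24 ≡ 2 (mod 11).
    Then x = 63 + 255·2 = 573, valid modulo lcm(255, 11) = 2805: x ≡ 573 (mod 2805).
Verify against each original: 573 mod 17 = 12, 573 mod 5 = 3, 573 mod 3 = 0, 573 mod 11 = 1.

x ≡ 573 (mod 2805).


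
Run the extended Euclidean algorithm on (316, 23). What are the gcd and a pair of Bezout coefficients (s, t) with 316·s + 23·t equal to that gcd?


Euclidean algorithm on (316, 23) — divide until remainder is 0:
  316 = 13 · 23 + 17
  23 = 1 · 17 + 6
  17 = 2 · 6 + 5
  6 = 1 · 5 + 1
  5 = 5 · 1 + 0
gcd(316, 23) = 1.
Track Bezout coefficients alongside the remainders: start with r₀ = 316 = a·1 + b·0 (s = 1, t = 0) and r₁ = 23 = a·0 + b·1 (s = 0, t = 1); each new remainder r_{k+1} = r_{k-1} − q_k·r_k inherits s_{k+1} = s_{k-1} − q_k·s_k, t_{k+1} = t_{k-1} − q_k·t_k, so r_k = a·s_k + b·t_k at every step:
  q = 13: r = 17, s = 1 − 13·0 = 1, t = 0 − 13·1 = -13  (check: 316·1 + 23·(-13) = 17)
  q = 1: r = 6, s = 0 − 1·1 = -1, t = 1 − 1·(-13) = 14  (check: 316·(-1) + 23·14 = 6)
  q = 2: r = 5, s = 1 − 2·(-1) = 3, t = -13 − 2·14 = -41  (check: 316·3 + 23·(-41) = 5)
  q = 1: r = 1, s = -1 − 1·3 = -4, t = 14 − 1·(-41) = 55  (check: 316·(-4) + 23·55 = 1)
The row with r = 1 (the gcd) gives the Bezout coefficients s = -4, t = 55.
Result: 316 · (-4) + 23 · (55) = 1.

gcd(316, 23) = 1; s = -4, t = 55 (check: 316·(-4) + 23·55 = 1).


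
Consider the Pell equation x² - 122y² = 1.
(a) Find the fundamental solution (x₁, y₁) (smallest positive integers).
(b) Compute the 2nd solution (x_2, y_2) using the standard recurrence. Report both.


Step 1: Find the fundamental solution (x₁, y₁) of x² - 122y² = 1.
  Expand √122 as a continued fraction. a₀ = ⌊√122⌋ = 11; iterate m_{k+1} = d_k·a_k − m_k, d_{k+1} = (122 − m_{k+1}²)/d_k, a_{k+1} = ⌊(a₀ + m_{k+1})/d_{k+1}⌋ (starting m₀ = 0, d₀ = 1), with convergents p_k = a_k·p_{k-1} + p_{k-2}, q_k = a_k·q_{k-1} + q_{k-2} (p₋₁ = 1, q₋₁ = 0):
  k = 0: a₀ = 11; p₀/q₀ = 11/1; p₀² − 122·q₀² = 121 − 122 = -1.
  k = 1: m = 11, d = 1, a = ⌊(11 + 11)/1⌋ = 22; p/q = (22·11 + 1)/(22·1 + 0) = 243/22; p² − 122·q² = 59049 − 59048 = 1.
  The first convergent with p² − 122·q² = 1 gives the fundamental solution (x₁, y₁) = (243, 22).
Step 2: Apply the recurrence (x_{n+1}, y_{n+1}) = (x₁x_n + 122y₁y_n, x₁y_n + y₁x_n) repeatedly.
  From (x_1, y_1) = (243, 22): x_2 = 243·243 + 122·22·22 = 118097; y_2 = 243·22 + 22·243 = 10692.
Step 3: Verify x_2² - 122·y_2² = 13946901409 - 13946901408 = 1 (should be 1). ✓

(x_1, y_1) = (243, 22); (x_2, y_2) = (118097, 10692).
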